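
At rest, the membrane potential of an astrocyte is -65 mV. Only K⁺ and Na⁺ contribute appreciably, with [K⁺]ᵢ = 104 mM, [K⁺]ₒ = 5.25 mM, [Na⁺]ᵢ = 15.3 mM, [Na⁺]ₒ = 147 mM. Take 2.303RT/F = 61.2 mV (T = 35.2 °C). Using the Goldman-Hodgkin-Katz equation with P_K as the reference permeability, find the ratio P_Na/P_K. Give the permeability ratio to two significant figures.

0.026

Let α = P_Na/P_K. GHK: Vm = 61.2·log₁₀[(Kₒ + α·Naₒ)/(Kᵢ + α·Naᵢ)].
10^(Vm/61.2) = 10^(-65.0/61.2) = 0.086678
So 0.086678·(Kᵢ + α·Naᵢ) = Kₒ + α·Naₒ → α = (0.086678·104.0 − 5.25) / (147.0 − 0.086678·15.3)
α = (9.015 − 5.25) / (147.0 − 1.326) = 3.765/145.7 = 0.02584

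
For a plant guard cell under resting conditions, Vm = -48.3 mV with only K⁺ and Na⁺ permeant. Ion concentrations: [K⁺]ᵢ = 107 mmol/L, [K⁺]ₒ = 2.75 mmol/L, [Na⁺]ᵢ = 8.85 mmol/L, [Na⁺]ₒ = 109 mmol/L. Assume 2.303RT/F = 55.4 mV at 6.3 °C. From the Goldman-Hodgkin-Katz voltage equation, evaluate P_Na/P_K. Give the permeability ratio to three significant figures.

0.108

Let α = P_Na/P_K. GHK: Vm = 55.4·log₁₀[(Kₒ + α·Naₒ)/(Kᵢ + α·Naᵢ)].
10^(Vm/55.4) = 10^(-48.3/55.4) = 0.13433
So 0.13433·(Kᵢ + α·Naᵢ) = Kₒ + α·Naₒ → α = (0.13433·107.0 − 2.75) / (109.0 − 0.13433·8.85)
α = (14.37 − 2.75) / (109.0 − 1.189) = 11.62/107.8 = 0.1078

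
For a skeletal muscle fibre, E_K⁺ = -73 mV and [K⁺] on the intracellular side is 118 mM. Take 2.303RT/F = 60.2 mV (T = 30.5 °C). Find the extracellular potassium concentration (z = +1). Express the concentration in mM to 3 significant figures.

7.23 mM

Nernst: E = (60.2/1) · log₁₀([out]/[in]), so log₁₀([out]/[in]) = -73.0 × 1 / 60.2 = -1.2126.
[out]/[in] = 10^(-1.2126) = 0.06129.
[out] = 0.06129 × 118 = 7.232 mM.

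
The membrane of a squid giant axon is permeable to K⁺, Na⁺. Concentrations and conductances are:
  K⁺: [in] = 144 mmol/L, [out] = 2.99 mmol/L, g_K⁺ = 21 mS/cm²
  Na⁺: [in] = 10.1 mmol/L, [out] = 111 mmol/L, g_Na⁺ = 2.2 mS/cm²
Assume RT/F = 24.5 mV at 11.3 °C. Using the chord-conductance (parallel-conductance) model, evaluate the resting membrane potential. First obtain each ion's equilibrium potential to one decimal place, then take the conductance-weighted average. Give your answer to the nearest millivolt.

-80 mV

E_K⁺ = (24.5/1)·ln(2.99/144) = -94.9 mV
E_Na⁺ = (24.5/1)·ln(111/10.1) = 58.7 mV
Vm = (Σ gᵢEᵢ)/(Σ gᵢ) = (21·-94.9 + 2.2·58.7) / (21 + 2.2)
= -1863.76 / 23.2 = -80.33 mV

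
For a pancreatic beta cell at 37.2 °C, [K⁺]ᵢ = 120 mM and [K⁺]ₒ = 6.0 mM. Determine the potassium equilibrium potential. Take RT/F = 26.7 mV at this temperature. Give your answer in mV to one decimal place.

-80.0 mV

E = (26.7/z) · ln([K⁺]_out/[K⁺]_in) with z = +1.
= (26.7/1) · ln(6.0/120) = 26.70 · ln(0.05)
= 26.70 · (-2.9957) = -79.99 mV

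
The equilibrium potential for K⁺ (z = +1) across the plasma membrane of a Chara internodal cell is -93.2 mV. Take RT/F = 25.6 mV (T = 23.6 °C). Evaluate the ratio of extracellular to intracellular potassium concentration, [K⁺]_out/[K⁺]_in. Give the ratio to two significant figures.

ln([out]/[in]) = E·z/(25.6) = -93.2 × 1 / 25.6 = -3.6406
[out]/[in] = e^(-3.6406) = 0.02624

0.026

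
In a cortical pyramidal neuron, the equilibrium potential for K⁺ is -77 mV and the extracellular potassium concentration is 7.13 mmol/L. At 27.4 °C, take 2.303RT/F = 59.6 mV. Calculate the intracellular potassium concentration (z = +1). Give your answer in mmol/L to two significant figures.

140 mmol/L

Nernst: E = (59.6/1) · log₁₀([out]/[in]), so log₁₀([out]/[in]) = -77.0 × 1 / 59.6 = -1.2919.
[out]/[in] = 10^(-1.2919) = 0.05106.
[in] = 7.13 / 0.05106 = 139.6 mmol/L.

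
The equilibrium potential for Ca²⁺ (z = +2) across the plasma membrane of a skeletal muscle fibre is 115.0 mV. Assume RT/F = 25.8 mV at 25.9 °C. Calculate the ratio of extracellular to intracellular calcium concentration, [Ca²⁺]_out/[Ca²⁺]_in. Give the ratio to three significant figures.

7440

ln([out]/[in]) = E·z/(25.8) = 115.0 × 2 / 25.8 = 8.9147
[out]/[in] = e^(8.9147) = 7441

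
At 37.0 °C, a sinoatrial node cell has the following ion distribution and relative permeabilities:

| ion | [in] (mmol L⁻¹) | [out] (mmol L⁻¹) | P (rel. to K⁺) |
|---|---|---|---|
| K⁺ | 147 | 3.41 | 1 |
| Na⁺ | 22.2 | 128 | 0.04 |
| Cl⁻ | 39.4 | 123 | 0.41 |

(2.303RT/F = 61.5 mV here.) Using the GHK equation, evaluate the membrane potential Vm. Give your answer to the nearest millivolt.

Vm = 61.5 · log₁₀[(Σ P·[cation]ₒ + Σ P·[anion]ᵢ) / (Σ P·[cation]ᵢ + Σ P·[anion]ₒ)]
Numerator = 1×3.41 + 0.04×128 + 0.41×39.4 = 24.68
Denominator = 1×147 + 0.04×22.2 + 0.41×123 = 198.3
Vm = 61.5 · log₁₀(0.12447) = 61.5 × (-0.9049) = -55.65 mV

-56 mV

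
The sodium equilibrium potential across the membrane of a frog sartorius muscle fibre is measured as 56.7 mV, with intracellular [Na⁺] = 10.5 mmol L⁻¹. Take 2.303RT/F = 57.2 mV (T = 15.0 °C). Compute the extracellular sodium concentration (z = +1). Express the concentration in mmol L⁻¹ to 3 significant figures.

103 mmol L⁻¹

Nernst: E = (57.2/1) · log₁₀([out]/[in]), so log₁₀([out]/[in]) = 56.7 × 1 / 57.2 = 0.9913.
[out]/[in] = 10^(0.9913) = 9.801.
[out] = 9.801 × 10.5 = 102.9 mmol L⁻¹.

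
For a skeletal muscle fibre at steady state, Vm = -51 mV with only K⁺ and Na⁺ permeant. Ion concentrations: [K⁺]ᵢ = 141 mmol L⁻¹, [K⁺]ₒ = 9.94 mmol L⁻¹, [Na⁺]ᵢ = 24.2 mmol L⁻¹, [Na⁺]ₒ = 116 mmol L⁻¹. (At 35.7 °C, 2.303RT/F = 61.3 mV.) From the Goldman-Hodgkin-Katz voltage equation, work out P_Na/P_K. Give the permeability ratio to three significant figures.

0.0962

Let α = P_Na/P_K. GHK: Vm = 61.3·log₁₀[(Kₒ + α·Naₒ)/(Kᵢ + α·Naᵢ)].
10^(Vm/61.3) = 10^(-51.0/61.3) = 0.14724
So 0.14724·(Kᵢ + α·Naᵢ) = Kₒ + α·Naₒ → α = (0.14724·141.0 − 9.94) / (116.0 − 0.14724·24.2)
α = (20.76 − 9.94) / (116.0 − 3.563) = 10.82/112.4 = 0.09624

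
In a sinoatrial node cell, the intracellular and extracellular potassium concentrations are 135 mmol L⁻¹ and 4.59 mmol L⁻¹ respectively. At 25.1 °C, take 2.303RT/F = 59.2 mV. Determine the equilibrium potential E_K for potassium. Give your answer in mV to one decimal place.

-86.9 mV

E = (59.2/z) · log₁₀([K⁺]_out/[K⁺]_in) with z = +1.
= (59.2/1) · log₁₀(4.59/135) = 59.20 · log₁₀(0.034)
= 59.20 · (-1.4685) = -86.94 mV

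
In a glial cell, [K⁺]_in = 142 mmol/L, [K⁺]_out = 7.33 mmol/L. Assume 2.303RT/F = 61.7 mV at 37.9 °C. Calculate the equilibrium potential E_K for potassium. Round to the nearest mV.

-79 mV

E = (61.7/z) · log₁₀([K⁺]_out/[K⁺]_in) with z = +1.
= (61.7/1) · log₁₀(7.33/142) = 61.70 · log₁₀(0.05162)
= 61.70 · (-1.2872) = -79.42 mV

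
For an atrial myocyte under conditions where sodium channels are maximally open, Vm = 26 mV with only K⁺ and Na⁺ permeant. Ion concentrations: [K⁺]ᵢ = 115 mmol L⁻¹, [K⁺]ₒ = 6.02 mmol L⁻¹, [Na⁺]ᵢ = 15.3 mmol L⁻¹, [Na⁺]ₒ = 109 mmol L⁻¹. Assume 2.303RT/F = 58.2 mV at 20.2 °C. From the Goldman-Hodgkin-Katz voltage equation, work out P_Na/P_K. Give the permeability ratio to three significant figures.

Let α = P_Na/P_K. GHK: Vm = 58.2·log₁₀[(Kₒ + α·Naₒ)/(Kᵢ + α·Naᵢ)].
10^(Vm/58.2) = 10^(26.0/58.2) = 2.7973
So 2.7973·(Kᵢ + α·Naᵢ) = Kₒ + α·Naₒ → α = (2.7973·115.0 − 6.02) / (109.0 − 2.7973·15.3)
α = (321.7 − 6.02) / (109.0 − 42.8) = 315.7/66.2 = 4.768

4.77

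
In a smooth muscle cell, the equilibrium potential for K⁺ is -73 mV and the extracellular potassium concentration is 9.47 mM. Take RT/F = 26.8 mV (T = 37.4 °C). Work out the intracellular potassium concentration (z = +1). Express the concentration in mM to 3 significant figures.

Nernst: E = (26.8/1) · ln([out]/[in]), so ln([out]/[in]) = -73.0 × 1 / 26.8 = -2.7239.
[out]/[in] = e^(-2.7239) = 0.06562.
[in] = 9.47 / 0.06562 = 144.3 mM.

144 mM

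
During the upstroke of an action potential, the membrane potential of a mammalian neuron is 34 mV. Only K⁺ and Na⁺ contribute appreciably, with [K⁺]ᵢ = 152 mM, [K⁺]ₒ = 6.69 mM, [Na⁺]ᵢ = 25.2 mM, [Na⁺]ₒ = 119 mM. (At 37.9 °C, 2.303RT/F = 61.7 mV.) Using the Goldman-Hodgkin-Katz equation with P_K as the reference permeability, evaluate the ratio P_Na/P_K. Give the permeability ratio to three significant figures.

Let α = P_Na/P_K. GHK: Vm = 61.7·log₁₀[(Kₒ + α·Naₒ)/(Kᵢ + α·Naᵢ)].
10^(Vm/61.7) = 10^(34.0/61.7) = 3.5568
So 3.5568·(Kᵢ + α·Naᵢ) = Kₒ + α·Naₒ → α = (3.5568·152.0 − 6.69) / (119.0 − 3.5568·25.2)
α = (540.6 − 6.69) / (119.0 − 89.63) = 533.9/29.37 = 18.18

18.2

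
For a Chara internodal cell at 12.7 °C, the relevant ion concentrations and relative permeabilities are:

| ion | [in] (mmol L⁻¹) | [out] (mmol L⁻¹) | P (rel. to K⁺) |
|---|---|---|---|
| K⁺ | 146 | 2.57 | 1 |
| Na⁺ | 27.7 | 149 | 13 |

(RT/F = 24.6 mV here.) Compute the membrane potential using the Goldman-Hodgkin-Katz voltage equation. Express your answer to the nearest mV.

Vm = 24.6 · ln[(Σ P·[cation]ₒ + Σ P·[anion]ᵢ) / (Σ P·[cation]ᵢ + Σ P·[anion]ₒ)]
Numerator = 1×2.57 + 13×149 = 1940
Denominator = 1×146 + 13×27.7 = 506.1
Vm = 24.6 · ln(3.8324) = 24.6 × (1.3435) = 33.05 mV

33 mV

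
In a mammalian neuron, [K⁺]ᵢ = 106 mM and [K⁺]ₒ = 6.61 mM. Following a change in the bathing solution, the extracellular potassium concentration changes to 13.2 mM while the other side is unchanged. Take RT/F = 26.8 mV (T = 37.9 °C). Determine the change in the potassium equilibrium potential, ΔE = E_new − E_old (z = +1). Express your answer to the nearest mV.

E_old = (26.8/1)·ln(6.61/106) = -74.37 mV
E_new = (26.8/1)·ln(13.2/106) = -55.83 mV
ΔE = -55.83 − (-74.37) = 18.54 mV

19 mV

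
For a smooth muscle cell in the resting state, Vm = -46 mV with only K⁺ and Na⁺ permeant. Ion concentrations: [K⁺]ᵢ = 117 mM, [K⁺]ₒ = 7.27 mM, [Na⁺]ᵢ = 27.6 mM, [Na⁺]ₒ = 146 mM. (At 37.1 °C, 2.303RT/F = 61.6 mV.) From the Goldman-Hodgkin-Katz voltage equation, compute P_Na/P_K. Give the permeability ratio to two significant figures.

Let α = P_Na/P_K. GHK: Vm = 61.6·log₁₀[(Kₒ + α·Naₒ)/(Kᵢ + α·Naᵢ)].
10^(Vm/61.6) = 10^(-46.0/61.6) = 0.17916
So 0.17916·(Kᵢ + α·Naᵢ) = Kₒ + α·Naₒ → α = (0.17916·117.0 − 7.27) / (146.0 − 0.17916·27.6)
α = (20.96 − 7.27) / (146.0 − 4.945) = 13.69/141.1 = 0.09707

0.097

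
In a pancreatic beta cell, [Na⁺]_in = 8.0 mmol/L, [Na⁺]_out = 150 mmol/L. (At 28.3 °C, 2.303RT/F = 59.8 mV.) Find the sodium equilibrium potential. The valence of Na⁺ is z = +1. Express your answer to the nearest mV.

E = (59.8/z) · log₁₀([Na⁺]_out/[Na⁺]_in) with z = +1.
= (59.8/1) · log₁₀(150/8.0) = 59.80 · log₁₀(18.75)
= 59.80 · (1.2730) = 76.13 mV

76 mV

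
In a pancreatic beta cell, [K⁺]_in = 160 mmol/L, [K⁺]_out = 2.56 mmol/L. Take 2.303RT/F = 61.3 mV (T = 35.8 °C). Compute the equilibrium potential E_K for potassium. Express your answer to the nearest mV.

E = (61.3/z) · log₁₀([K⁺]_out/[K⁺]_in) with z = +1.
= (61.3/1) · log₁₀(2.56/160) = 61.30 · log₁₀(0.016)
= 61.30 · (-1.7959) = -110.09 mV

-110 mV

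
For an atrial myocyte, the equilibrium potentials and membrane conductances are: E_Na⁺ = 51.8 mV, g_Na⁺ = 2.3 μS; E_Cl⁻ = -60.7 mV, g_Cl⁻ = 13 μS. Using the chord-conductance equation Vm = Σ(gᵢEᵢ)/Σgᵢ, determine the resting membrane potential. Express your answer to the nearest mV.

Σ gᵢEᵢ = 2.3·(51.8) + 13·(-60.7) = -669.96
Σ gᵢ = 2.3 + 13 = 15.3
Vm = -669.96 / 15.3 = -43.79 mV

-44 mV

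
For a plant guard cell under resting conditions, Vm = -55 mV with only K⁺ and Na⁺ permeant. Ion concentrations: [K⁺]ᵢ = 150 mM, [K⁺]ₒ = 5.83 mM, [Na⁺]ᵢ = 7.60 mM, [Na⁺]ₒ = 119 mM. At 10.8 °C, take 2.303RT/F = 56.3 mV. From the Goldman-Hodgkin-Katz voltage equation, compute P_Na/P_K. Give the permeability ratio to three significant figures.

Let α = P_Na/P_K. GHK: Vm = 56.3·log₁₀[(Kₒ + α·Naₒ)/(Kᵢ + α·Naᵢ)].
10^(Vm/56.3) = 10^(-55.0/56.3) = 0.10546
So 0.10546·(Kᵢ + α·Naᵢ) = Kₒ + α·Naₒ → α = (0.10546·150.0 − 5.83) / (119.0 − 0.10546·7.6)
α = (15.82 − 5.83) / (119.0 − 0.8015) = 9.989/118.2 = 0.08451

0.0845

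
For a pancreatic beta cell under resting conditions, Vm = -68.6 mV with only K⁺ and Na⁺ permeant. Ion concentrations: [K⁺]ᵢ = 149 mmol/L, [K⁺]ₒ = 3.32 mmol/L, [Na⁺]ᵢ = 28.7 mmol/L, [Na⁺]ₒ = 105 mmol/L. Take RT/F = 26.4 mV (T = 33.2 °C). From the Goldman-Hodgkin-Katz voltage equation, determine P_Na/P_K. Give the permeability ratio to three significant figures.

Let α = P_Na/P_K. GHK: Vm = 26.4·ln[(Kₒ + α·Naₒ)/(Kᵢ + α·Naᵢ)].
e^(Vm/26.4) = e^(-68.6/26.4) = 0.074386
So 0.074386·(Kᵢ + α·Naᵢ) = Kₒ + α·Naₒ → α = (0.074386·149.0 − 3.32) / (105.0 − 0.074386·28.7)
α = (11.08 − 3.32) / (105.0 − 2.135) = 7.764/102.9 = 0.07547

0.0755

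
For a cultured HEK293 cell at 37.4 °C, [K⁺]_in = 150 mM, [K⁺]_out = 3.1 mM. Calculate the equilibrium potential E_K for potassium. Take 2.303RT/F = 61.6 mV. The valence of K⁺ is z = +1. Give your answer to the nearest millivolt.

E = (61.6/z) · log₁₀([K⁺]_out/[K⁺]_in) with z = +1.
= (61.6/1) · log₁₀(3.1/150) = 61.60 · log₁₀(0.02067)
= 61.60 · (-1.6847) = -103.78 mV

-104 mV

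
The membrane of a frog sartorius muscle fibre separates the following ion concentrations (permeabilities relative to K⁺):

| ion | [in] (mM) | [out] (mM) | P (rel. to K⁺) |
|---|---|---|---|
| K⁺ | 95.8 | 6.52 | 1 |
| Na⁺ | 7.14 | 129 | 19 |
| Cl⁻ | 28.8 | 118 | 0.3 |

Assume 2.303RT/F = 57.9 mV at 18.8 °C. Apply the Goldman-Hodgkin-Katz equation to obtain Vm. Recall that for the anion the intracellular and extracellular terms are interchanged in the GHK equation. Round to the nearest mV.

56 mV

Vm = 57.9 · log₁₀[(Σ P·[cation]ₒ + Σ P·[anion]ᵢ) / (Σ P·[cation]ᵢ + Σ P·[anion]ₒ)]
Numerator = 1×6.52 + 19×129 + 0.3×28.8 = 2466
Denominator = 1×95.8 + 19×7.14 + 0.3×118 = 266.9
Vm = 57.9 · log₁₀(9.2414) = 57.9 × (0.9657) = 55.92 mV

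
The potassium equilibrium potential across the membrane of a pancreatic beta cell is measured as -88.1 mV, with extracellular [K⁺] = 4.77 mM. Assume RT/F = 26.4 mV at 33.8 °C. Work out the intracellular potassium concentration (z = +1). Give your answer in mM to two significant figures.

Nernst: E = (26.4/1) · ln([out]/[in]), so ln([out]/[in]) = -88.1 × 1 / 26.4 = -3.3371.
[out]/[in] = e^(-3.3371) = 0.03554.
[in] = 4.77 / 0.03554 = 134.2 mM.

130 mM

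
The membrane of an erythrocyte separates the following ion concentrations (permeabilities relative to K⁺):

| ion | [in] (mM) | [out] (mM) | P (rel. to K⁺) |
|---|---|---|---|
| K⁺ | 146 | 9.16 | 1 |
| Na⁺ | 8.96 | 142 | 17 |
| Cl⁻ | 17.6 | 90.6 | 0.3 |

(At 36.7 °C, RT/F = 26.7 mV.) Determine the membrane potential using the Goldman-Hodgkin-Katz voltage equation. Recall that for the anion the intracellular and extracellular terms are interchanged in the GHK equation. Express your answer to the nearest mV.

Vm = 26.7 · ln[(Σ P·[cation]ₒ + Σ P·[anion]ᵢ) / (Σ P·[cation]ᵢ + Σ P·[anion]ₒ)]
Numerator = 1×9.16 + 17×142 + 0.3×17.6 = 2428
Denominator = 1×146 + 17×8.96 + 0.3×90.6 = 325.5
Vm = 26.7 · ln(7.4606) = 26.7 × (2.0096) = 53.66 mV

54 mV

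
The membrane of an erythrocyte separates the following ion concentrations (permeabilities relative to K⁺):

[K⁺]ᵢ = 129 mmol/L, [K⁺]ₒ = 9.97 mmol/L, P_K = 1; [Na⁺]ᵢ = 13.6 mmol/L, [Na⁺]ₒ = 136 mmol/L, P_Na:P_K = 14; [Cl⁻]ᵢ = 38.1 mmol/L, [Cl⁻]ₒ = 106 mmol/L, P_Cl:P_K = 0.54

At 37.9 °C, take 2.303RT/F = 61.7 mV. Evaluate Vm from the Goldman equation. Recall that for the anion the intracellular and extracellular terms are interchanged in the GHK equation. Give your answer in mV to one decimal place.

Vm = 61.7 · log₁₀[(Σ P·[cation]ₒ + Σ P·[anion]ᵢ) / (Σ P·[cation]ᵢ + Σ P·[anion]ₒ)]
Numerator = 1×9.97 + 14×136 + 0.54×38.1 = 1935
Denominator = 1×129 + 14×13.6 + 0.54×106 = 376.6
Vm = 61.7 · log₁₀(5.1363) = 61.7 × (0.7107) = 43.85 mV

43.8 mV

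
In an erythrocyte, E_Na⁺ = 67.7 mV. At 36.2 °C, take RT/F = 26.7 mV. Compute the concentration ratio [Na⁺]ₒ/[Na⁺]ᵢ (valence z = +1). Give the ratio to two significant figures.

ln([out]/[in]) = E·z/(26.7) = 67.7 × 1 / 26.7 = 2.5356
[out]/[in] = e^(2.5356) = 12.62

13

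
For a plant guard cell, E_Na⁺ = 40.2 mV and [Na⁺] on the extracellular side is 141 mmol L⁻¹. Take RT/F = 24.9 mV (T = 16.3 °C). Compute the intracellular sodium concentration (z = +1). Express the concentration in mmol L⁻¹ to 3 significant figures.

Nernst: E = (24.9/1) · ln([out]/[in]), so ln([out]/[in]) = 40.2 × 1 / 24.9 = 1.6145.
[out]/[in] = e^(1.6145) = 5.025.
[in] = 141 / 5.025 = 28.06 mmol L⁻¹.

28.1 mmol L⁻¹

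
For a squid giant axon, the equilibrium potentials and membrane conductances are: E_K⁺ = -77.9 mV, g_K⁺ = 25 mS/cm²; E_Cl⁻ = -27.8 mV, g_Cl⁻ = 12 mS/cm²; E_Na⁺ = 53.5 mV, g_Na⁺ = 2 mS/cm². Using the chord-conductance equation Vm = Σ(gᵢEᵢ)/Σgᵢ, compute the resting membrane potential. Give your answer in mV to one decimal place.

-55.7 mV

Σ gᵢEᵢ = 25·(-77.9) + 12·(-27.8) + 2·(53.5) = -2174.10
Σ gᵢ = 25 + 12 + 2 = 39
Vm = -2174.10 / 39 = -55.75 mV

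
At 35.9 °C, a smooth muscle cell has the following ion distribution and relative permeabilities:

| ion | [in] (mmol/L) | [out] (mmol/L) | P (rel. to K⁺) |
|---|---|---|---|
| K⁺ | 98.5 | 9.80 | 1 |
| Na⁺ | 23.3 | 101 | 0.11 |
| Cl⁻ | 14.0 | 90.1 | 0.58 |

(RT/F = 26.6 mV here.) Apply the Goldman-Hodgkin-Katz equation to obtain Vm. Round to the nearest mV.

Vm = 26.6 · ln[(Σ P·[cation]ₒ + Σ P·[anion]ᵢ) / (Σ P·[cation]ᵢ + Σ P·[anion]ₒ)]
Numerator = 1×9.80 + 0.11×101 + 0.58×14.0 = 29.03
Denominator = 1×98.5 + 0.11×23.3 + 0.58×90.1 = 153.3
Vm = 26.6 · ln(0.18934) = 26.6 × (-1.6642) = -44.27 mV

-44 mV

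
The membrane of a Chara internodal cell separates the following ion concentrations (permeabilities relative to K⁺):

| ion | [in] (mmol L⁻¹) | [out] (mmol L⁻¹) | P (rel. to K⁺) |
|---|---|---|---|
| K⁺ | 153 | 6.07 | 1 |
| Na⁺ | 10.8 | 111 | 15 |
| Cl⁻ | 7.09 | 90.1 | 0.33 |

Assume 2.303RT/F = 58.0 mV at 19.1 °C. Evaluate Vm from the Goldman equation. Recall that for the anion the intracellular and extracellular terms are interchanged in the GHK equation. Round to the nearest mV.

40 mV

Vm = 58.0 · log₁₀[(Σ P·[cation]ₒ + Σ P·[anion]ᵢ) / (Σ P·[cation]ᵢ + Σ P·[anion]ₒ)]
Numerator = 1×6.07 + 15×111 + 0.33×7.09 = 1673
Denominator = 1×153 + 15×10.8 + 0.33×90.1 = 344.7
Vm = 58.0 · log₁₀(4.8542) = 58.0 × (0.6861) = 39.79 mV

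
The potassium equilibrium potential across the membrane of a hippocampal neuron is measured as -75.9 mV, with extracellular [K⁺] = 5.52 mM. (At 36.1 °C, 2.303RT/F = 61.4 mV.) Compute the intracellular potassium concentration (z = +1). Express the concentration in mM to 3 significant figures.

Nernst: E = (61.4/1) · log₁₀([out]/[in]), so log₁₀([out]/[in]) = -75.9 × 1 / 61.4 = -1.2362.
[out]/[in] = 10^(-1.2362) = 0.05806.
[in] = 5.52 / 0.05806 = 95.08 mM.

95.1 mM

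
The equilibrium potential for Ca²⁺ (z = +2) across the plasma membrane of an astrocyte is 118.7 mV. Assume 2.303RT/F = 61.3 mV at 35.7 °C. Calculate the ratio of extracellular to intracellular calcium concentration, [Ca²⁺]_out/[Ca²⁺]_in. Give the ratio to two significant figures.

7500

log₁₀([out]/[in]) = E·z/(61.3) = 118.7 × 2 / 61.3 = 3.8728
[out]/[in] = 10^(3.8728) = 7460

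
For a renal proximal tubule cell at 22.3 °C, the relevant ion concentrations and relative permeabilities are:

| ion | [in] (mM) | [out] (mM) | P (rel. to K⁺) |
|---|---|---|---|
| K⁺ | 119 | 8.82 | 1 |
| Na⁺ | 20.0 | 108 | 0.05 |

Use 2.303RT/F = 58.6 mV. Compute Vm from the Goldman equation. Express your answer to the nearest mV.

Vm = 58.6 · log₁₀[(Σ P·[cation]ₒ + Σ P·[anion]ᵢ) / (Σ P·[cation]ᵢ + Σ P·[anion]ₒ)]
Numerator = 1×8.82 + 0.05×108 = 14.22
Denominator = 1×119 + 0.05×20.0 = 120
Vm = 58.6 · log₁₀(0.1185) = 58.6 × (-0.9263) = -54.28 mV

-54 mV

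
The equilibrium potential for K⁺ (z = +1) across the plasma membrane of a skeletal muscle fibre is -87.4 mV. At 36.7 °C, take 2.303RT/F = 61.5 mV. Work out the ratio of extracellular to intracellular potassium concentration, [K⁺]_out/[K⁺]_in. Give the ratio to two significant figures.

0.038

log₁₀([out]/[in]) = E·z/(61.5) = -87.4 × 1 / 61.5 = -1.4211
[out]/[in] = 10^(-1.4211) = 0.03792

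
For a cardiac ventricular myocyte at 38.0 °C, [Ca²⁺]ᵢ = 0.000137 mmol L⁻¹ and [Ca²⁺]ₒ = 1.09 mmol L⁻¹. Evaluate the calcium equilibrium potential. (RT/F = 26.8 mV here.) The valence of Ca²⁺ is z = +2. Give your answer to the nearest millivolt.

120 mV

E = (26.8/z) · ln([Ca²⁺]_out/[Ca²⁺]_in) with z = +2.
= (26.8/2) · ln(1.09/0.000137) = 13.40 · ln(7956)
= 13.40 · (8.9817) = 120.35 mV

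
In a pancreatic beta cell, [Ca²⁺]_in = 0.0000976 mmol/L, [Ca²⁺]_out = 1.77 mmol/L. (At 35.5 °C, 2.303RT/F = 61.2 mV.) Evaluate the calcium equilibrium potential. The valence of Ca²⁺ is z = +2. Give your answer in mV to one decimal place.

130.3 mV

E = (61.2/z) · log₁₀([Ca²⁺]_out/[Ca²⁺]_in) with z = +2.
= (61.2/2) · log₁₀(1.77/0.0000976) = 30.60 · log₁₀(1.814e+04)
= 30.60 · (4.2585) = 130.31 mV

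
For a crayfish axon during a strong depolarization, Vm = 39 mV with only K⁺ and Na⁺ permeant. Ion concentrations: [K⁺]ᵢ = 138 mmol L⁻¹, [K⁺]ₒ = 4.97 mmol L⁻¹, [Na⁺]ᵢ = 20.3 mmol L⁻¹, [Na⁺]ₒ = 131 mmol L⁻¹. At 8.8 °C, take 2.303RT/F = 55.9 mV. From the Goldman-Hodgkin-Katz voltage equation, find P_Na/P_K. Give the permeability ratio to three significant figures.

22.9

Let α = P_Na/P_K. GHK: Vm = 55.9·log₁₀[(Kₒ + α·Naₒ)/(Kᵢ + α·Naᵢ)].
10^(Vm/55.9) = 10^(39.0/55.9) = 4.9851
So 4.9851·(Kᵢ + α·Naᵢ) = Kₒ + α·Naₒ → α = (4.9851·138.0 − 4.97) / (131.0 − 4.9851·20.3)
α = (687.9 − 4.97) / (131.0 − 101.2) = 683/29.8 = 22.92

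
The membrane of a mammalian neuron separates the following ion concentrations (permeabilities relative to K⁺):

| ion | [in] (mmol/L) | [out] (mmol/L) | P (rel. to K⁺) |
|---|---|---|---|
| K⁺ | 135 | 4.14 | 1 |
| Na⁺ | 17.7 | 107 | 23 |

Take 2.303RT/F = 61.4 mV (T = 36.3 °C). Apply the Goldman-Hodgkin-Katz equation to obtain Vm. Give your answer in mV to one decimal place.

Vm = 61.4 · log₁₀[(Σ P·[cation]ₒ + Σ P·[anion]ᵢ) / (Σ P·[cation]ᵢ + Σ P·[anion]ₒ)]
Numerator = 1×4.14 + 23×107 = 2465
Denominator = 1×135 + 23×17.7 = 542.1
Vm = 61.4 · log₁₀(4.5474) = 61.4 × (0.6578) = 40.39 mV

40.4 mV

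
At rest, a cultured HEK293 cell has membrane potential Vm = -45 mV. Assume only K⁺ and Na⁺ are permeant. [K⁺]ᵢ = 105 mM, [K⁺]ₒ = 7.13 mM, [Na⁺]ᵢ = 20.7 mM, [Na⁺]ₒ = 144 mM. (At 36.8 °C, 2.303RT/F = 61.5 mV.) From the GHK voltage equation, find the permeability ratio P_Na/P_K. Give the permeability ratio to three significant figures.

Let α = P_Na/P_K. GHK: Vm = 61.5·log₁₀[(Kₒ + α·Naₒ)/(Kᵢ + α·Naᵢ)].
10^(Vm/61.5) = 10^(-45.0/61.5) = 0.18548
So 0.18548·(Kᵢ + α·Naᵢ) = Kₒ + α·Naₒ → α = (0.18548·105.0 − 7.13) / (144.0 − 0.18548·20.7)
α = (19.48 − 7.13) / (144.0 − 3.839) = 12.35/140.2 = 0.08808

0.0881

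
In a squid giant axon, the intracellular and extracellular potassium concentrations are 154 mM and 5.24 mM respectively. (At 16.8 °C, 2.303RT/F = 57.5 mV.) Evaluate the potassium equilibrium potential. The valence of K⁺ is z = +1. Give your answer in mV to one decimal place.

-84.4 mV

E = (57.5/z) · log₁₀([K⁺]_out/[K⁺]_in) with z = +1.
= (57.5/1) · log₁₀(5.24/154) = 57.50 · log₁₀(0.03403)
= 57.50 · (-1.4682) = -84.42 mV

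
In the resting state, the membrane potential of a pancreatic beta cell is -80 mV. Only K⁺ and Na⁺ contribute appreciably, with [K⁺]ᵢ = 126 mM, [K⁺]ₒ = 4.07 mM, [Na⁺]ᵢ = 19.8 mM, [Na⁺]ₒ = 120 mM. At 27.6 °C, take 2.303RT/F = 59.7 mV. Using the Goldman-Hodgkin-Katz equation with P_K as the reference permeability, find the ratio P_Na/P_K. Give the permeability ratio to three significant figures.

Let α = P_Na/P_K. GHK: Vm = 59.7·log₁₀[(Kₒ + α·Naₒ)/(Kᵢ + α·Naᵢ)].
10^(Vm/59.7) = 10^(-80.0/59.7) = 0.045705
So 0.045705·(Kᵢ + α·Naᵢ) = Kₒ + α·Naₒ → α = (0.045705·126.0 − 4.07) / (120.0 − 0.045705·19.8)
α = (5.759 − 4.07) / (120.0 − 0.905) = 1.689/119.1 = 0.01418

0.0142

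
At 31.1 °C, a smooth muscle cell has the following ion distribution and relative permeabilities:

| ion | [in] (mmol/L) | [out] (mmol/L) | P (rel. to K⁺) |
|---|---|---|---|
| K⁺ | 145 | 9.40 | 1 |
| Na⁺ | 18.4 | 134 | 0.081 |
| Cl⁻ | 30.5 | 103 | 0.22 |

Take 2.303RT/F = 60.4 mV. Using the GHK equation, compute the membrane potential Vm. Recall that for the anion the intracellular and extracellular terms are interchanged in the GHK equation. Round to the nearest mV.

-48 mV

Vm = 60.4 · log₁₀[(Σ P·[cation]ₒ + Σ P·[anion]ᵢ) / (Σ P·[cation]ᵢ + Σ P·[anion]ₒ)]
Numerator = 1×9.40 + 0.081×134 + 0.22×30.5 = 26.96
Denominator = 1×145 + 0.081×18.4 + 0.22×103 = 169.2
Vm = 60.4 · log₁₀(0.15941) = 60.4 × (-0.7975) = -48.17 mV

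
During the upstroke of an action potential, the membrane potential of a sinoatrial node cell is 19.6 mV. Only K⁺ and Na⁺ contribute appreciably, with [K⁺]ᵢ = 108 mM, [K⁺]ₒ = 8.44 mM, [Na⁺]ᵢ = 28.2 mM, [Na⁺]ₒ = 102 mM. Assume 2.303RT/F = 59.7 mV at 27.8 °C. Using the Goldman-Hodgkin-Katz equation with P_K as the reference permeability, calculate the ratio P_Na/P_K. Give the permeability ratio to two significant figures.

5.3

Let α = P_Na/P_K. GHK: Vm = 59.7·log₁₀[(Kₒ + α·Naₒ)/(Kᵢ + α·Naᵢ)].
10^(Vm/59.7) = 10^(19.6/59.7) = 2.1296
So 2.1296·(Kᵢ + α·Naᵢ) = Kₒ + α·Naₒ → α = (2.1296·108.0 − 8.44) / (102.0 − 2.1296·28.2)
α = (230 − 8.44) / (102.0 − 60.06) = 221.6/41.94 = 5.282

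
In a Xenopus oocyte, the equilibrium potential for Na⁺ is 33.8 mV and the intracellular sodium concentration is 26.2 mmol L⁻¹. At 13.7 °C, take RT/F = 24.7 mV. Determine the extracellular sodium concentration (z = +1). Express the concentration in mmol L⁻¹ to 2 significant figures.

100 mmol L⁻¹

Nernst: E = (24.7/1) · ln([out]/[in]), so ln([out]/[in]) = 33.8 × 1 / 24.7 = 1.3684.
[out]/[in] = e^(1.3684) = 3.929.
[out] = 3.929 × 26.2 = 102.9 mmol L⁻¹.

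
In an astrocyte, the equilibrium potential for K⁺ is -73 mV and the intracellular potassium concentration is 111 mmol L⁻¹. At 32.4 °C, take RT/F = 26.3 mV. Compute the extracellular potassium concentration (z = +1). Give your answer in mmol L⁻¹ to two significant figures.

Nernst: E = (26.3/1) · ln([out]/[in]), so ln([out]/[in]) = -73.0 × 1 / 26.3 = -2.7757.
[out]/[in] = e^(-2.7757) = 0.06231.
[out] = 0.06231 × 111 = 6.916 mmol L⁻¹.

6.9 mmol L⁻¹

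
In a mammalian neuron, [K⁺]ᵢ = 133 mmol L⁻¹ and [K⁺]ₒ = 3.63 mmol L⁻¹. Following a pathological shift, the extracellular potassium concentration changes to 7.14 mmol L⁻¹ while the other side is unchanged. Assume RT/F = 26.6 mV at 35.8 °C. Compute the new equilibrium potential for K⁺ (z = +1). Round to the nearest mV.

-78 mV

After the shift: [K⁺]_out = 7.14, [K⁺]_in = 133 mmol L⁻¹.
E_new = (26.6/1)·ln(7.14/133) = 26.60 · (-2.9246) = -77.80 mV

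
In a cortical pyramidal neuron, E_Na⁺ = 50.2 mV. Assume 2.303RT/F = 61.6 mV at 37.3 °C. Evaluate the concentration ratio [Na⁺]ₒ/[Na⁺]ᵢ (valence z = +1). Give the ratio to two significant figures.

6.5

log₁₀([out]/[in]) = E·z/(61.6) = 50.2 × 1 / 61.6 = 0.8149
[out]/[in] = 10^(0.8149) = 6.53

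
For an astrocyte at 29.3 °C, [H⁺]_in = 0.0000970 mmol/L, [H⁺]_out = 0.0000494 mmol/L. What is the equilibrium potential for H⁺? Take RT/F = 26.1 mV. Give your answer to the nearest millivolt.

-18 mV

E = (26.1/z) · ln([H⁺]_out/[H⁺]_in) with z = +1.
= (26.1/1) · ln(0.0000494/0.0000970) = 26.10 · ln(0.5093)
= 26.10 · (-0.6748) = -17.61 mV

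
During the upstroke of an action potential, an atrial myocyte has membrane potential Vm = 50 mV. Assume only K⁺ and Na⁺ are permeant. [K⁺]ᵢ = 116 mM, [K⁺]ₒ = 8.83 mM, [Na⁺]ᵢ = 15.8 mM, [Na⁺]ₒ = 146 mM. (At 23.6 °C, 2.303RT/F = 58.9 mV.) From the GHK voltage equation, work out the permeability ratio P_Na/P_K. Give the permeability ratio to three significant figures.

23.5

Let α = P_Na/P_K. GHK: Vm = 58.9·log₁₀[(Kₒ + α·Naₒ)/(Kᵢ + α·Naᵢ)].
10^(Vm/58.9) = 10^(50.0/58.9) = 7.0615
So 7.0615·(Kᵢ + α·Naᵢ) = Kₒ + α·Naₒ → α = (7.0615·116.0 − 8.83) / (146.0 − 7.0615·15.8)
α = (819.1 − 8.83) / (146.0 − 111.6) = 810.3/34.43 = 23.54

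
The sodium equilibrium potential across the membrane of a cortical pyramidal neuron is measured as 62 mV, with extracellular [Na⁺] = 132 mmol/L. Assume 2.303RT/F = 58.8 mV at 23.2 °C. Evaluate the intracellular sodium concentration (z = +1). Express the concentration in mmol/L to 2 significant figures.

12 mmol/L

Nernst: E = (58.8/1) · log₁₀([out]/[in]), so log₁₀([out]/[in]) = 62.0 × 1 / 58.8 = 1.0544.
[out]/[in] = 10^(1.0544) = 11.34.
[in] = 132 / 11.34 = 11.65 mmol/L.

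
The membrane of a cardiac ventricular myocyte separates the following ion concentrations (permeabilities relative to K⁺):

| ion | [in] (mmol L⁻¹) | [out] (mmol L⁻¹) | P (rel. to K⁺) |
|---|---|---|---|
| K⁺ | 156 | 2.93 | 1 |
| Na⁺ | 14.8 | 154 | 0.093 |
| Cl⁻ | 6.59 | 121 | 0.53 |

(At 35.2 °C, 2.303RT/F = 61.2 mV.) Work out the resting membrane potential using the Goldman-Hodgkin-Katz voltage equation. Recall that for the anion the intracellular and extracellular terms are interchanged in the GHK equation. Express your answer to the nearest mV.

Vm = 61.2 · log₁₀[(Σ P·[cation]ₒ + Σ P·[anion]ᵢ) / (Σ P·[cation]ᵢ + Σ P·[anion]ₒ)]
Numerator = 1×2.93 + 0.093×154 + 0.53×6.59 = 20.74
Denominator = 1×156 + 0.093×14.8 + 0.53×121 = 221.5
Vm = 61.2 · log₁₀(0.093653) = 61.2 × (-1.0285) = -62.94 mV

-63 mV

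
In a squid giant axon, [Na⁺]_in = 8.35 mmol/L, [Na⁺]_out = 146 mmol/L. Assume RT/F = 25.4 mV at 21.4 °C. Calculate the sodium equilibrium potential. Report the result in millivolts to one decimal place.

E = (25.4/z) · ln([Na⁺]_out/[Na⁺]_in) with z = +1.
= (25.4/1) · ln(146/8.35) = 25.40 · ln(17.49)
= 25.40 · (2.8613) = 72.68 mV

72.7 mV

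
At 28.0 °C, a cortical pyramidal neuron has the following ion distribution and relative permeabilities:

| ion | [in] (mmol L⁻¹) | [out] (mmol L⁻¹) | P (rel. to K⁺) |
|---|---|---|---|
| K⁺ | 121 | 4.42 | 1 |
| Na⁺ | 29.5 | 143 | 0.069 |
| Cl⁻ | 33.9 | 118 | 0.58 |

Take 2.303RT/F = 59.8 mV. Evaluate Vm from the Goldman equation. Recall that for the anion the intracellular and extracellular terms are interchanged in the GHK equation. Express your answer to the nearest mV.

Vm = 59.8 · log₁₀[(Σ P·[cation]ₒ + Σ P·[anion]ᵢ) / (Σ P·[cation]ᵢ + Σ P·[anion]ₒ)]
Numerator = 1×4.42 + 0.069×143 + 0.58×33.9 = 33.95
Denominator = 1×121 + 0.069×29.5 + 0.58×118 = 191.5
Vm = 59.8 · log₁₀(0.1773) = 59.8 × (-0.7513) = -44.93 mV

-45 mV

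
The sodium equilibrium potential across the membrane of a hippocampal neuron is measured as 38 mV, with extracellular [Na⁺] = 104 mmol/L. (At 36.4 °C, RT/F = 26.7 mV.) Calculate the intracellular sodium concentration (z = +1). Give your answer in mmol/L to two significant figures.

25 mmol/L

Nernst: E = (26.7/1) · ln([out]/[in]), so ln([out]/[in]) = 38.0 × 1 / 26.7 = 1.4232.
[out]/[in] = e^(1.4232) = 4.15.
[in] = 104 / 4.15 = 25.06 mmol/L.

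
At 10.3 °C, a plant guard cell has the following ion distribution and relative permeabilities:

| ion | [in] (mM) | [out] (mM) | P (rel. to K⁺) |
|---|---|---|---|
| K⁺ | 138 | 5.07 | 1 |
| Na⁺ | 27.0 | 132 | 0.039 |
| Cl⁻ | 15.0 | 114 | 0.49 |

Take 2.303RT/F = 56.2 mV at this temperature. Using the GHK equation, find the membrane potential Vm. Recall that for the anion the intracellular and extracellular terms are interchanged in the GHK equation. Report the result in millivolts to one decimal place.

Vm = 56.2 · log₁₀[(Σ P·[cation]ₒ + Σ P·[anion]ᵢ) / (Σ P·[cation]ᵢ + Σ P·[anion]ₒ)]
Numerator = 1×5.07 + 0.039×132 + 0.49×15.0 = 17.57
Denominator = 1×138 + 0.039×27.0 + 0.49×114 = 194.9
Vm = 56.2 · log₁₀(0.090133) = 56.2 × (-1.0451) = -58.74 mV

-58.7 mV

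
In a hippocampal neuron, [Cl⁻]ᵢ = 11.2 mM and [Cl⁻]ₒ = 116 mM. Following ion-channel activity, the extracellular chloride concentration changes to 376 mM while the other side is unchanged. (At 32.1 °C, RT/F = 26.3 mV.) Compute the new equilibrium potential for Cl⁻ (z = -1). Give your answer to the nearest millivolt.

After the shift: [Cl⁻]_out = 376, [Cl⁻]_in = 11.2 mM.
E_new = (26.3/-1)·ln(376/11.2) = -26.30 · (3.5137) = -92.41 mV

-92 mV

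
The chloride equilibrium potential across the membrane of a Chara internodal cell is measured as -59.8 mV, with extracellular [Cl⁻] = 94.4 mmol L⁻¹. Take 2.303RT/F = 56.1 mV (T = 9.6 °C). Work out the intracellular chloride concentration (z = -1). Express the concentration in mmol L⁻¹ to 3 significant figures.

8.11 mmol L⁻¹

Nernst: E = (56.1/-1) · log₁₀([out]/[in]), so log₁₀([out]/[in]) = -59.8 × -1 / 56.1 = 1.0660.
[out]/[in] = 10^(1.0660) = 11.64.
[in] = 94.4 / 11.64 = 8.11 mmol L⁻¹.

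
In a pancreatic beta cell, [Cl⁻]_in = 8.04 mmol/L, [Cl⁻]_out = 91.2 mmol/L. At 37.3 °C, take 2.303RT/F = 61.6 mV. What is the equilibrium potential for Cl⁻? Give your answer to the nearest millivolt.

E = (61.6/z) · log₁₀([Cl⁻]_out/[Cl⁻]_in) with z = -1.
For an anion, dividing by z = -1 reverses the sign.
= (61.6/-1) · log₁₀(91.2/8.04) = -61.60 · log₁₀(11.34)
= -61.60 · (1.0547) = -64.97 mV

-65 mV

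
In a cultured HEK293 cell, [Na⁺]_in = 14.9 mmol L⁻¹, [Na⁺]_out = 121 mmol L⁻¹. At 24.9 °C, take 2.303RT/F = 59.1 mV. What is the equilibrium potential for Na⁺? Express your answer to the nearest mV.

E = (59.1/z) · log₁₀([Na⁺]_out/[Na⁺]_in) with z = +1.
= (59.1/1) · log₁₀(121/14.9) = 59.10 · log₁₀(8.121)
= 59.10 · (0.9096) = 53.76 mV

54 mV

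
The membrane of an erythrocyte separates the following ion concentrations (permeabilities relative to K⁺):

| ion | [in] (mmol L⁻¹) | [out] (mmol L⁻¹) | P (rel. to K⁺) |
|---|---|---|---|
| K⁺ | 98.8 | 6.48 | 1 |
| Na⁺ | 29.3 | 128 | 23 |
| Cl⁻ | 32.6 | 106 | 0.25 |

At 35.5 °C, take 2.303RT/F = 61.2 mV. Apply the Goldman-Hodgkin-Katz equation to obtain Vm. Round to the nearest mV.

Vm = 61.2 · log₁₀[(Σ P·[cation]ₒ + Σ P·[anion]ᵢ) / (Σ P·[cation]ᵢ + Σ P·[anion]ₒ)]
Numerator = 1×6.48 + 23×128 + 0.25×32.6 = 2959
Denominator = 1×98.8 + 23×29.3 + 0.25×106 = 799.2
Vm = 61.2 · log₁₀(3.702) = 61.2 × (0.5684) = 34.79 mV

35 mV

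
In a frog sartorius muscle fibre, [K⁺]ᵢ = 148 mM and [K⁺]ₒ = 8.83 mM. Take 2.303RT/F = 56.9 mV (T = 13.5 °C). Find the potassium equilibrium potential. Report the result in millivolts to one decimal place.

-69.7 mV

E = (56.9/z) · log₁₀([K⁺]_out/[K⁺]_in) with z = +1.
= (56.9/1) · log₁₀(8.83/148) = 56.90 · log₁₀(0.05966)
= 56.90 · (-1.2243) = -69.66 mV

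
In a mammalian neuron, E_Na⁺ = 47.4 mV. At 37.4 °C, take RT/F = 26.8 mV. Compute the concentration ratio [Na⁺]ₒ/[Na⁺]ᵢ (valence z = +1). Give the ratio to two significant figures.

5.9

ln([out]/[in]) = E·z/(26.8) = 47.4 × 1 / 26.8 = 1.7687
[out]/[in] = e^(1.7687) = 5.863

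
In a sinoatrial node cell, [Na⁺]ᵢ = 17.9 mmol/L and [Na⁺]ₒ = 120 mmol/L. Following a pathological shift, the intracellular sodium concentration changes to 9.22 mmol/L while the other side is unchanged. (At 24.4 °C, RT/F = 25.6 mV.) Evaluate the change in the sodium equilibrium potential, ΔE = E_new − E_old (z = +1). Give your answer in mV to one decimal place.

17.0 mV

E_old = (25.6/1)·ln(120/17.9) = 48.71 mV
E_new = (25.6/1)·ln(120/9.22) = 65.69 mV
ΔE = 65.69 − (48.71) = 16.98 mV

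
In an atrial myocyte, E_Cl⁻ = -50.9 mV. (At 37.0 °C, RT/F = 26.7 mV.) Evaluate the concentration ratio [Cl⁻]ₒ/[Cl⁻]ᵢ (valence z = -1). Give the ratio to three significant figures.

ln([out]/[in]) = E·z/(26.7) = -50.9 × -1 / 26.7 = 1.9064
[out]/[in] = e^(1.9064) = 6.729

6.73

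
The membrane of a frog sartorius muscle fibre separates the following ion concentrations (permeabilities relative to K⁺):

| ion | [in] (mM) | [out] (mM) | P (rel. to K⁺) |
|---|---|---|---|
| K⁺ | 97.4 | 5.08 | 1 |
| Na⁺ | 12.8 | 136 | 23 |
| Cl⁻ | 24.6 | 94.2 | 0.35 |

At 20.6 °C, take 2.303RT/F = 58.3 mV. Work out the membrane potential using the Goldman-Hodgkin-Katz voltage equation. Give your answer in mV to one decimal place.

Vm = 58.3 · log₁₀[(Σ P·[cation]ₒ + Σ P·[anion]ᵢ) / (Σ P·[cation]ᵢ + Σ P·[anion]ₒ)]
Numerator = 1×5.08 + 23×136 + 0.35×24.6 = 3142
Denominator = 1×97.4 + 23×12.8 + 0.35×94.2 = 424.8
Vm = 58.3 · log₁₀(7.3962) = 58.3 × (0.8690) = 50.66 mV

50.7 mV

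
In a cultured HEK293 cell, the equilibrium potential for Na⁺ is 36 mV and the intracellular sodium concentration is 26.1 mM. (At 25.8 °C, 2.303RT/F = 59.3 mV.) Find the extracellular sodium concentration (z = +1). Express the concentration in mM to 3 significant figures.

106 mM

Nernst: E = (59.3/1) · log₁₀([out]/[in]), so log₁₀([out]/[in]) = 36.0 × 1 / 59.3 = 0.6071.
[out]/[in] = 10^(0.6071) = 4.047.
[out] = 4.047 × 26.1 = 105.6 mM.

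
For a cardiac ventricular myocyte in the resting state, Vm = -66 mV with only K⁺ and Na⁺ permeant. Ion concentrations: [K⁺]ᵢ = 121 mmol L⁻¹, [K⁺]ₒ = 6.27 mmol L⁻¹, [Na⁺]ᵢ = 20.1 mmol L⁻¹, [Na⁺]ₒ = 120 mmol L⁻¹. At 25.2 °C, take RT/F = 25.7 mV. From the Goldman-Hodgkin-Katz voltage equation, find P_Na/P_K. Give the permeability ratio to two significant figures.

0.025

Let α = P_Na/P_K. GHK: Vm = 25.7·ln[(Kₒ + α·Naₒ)/(Kᵢ + α·Naᵢ)].
e^(Vm/25.7) = e^(-66.0/25.7) = 0.076682
So 0.076682·(Kᵢ + α·Naᵢ) = Kₒ + α·Naₒ → α = (0.076682·121.0 − 6.27) / (120.0 − 0.076682·20.1)
α = (9.278 − 6.27) / (120.0 − 1.541) = 3.008/118.5 = 0.0254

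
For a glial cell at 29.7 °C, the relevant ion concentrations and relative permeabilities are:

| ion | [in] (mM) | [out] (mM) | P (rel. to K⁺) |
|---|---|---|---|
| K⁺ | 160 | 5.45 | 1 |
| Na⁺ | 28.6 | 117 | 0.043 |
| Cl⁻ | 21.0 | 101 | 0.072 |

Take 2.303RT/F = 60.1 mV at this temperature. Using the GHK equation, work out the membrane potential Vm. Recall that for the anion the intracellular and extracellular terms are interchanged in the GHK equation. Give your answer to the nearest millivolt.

Vm = 60.1 · log₁₀[(Σ P·[cation]ₒ + Σ P·[anion]ᵢ) / (Σ P·[cation]ᵢ + Σ P·[anion]ₒ)]
Numerator = 1×5.45 + 0.043×117 + 0.072×21.0 = 11.99
Denominator = 1×160 + 0.043×28.6 + 0.072×101 = 168.5
Vm = 60.1 · log₁₀(0.071174) = 60.1 × (-1.1477) = -68.98 mV

-69 mV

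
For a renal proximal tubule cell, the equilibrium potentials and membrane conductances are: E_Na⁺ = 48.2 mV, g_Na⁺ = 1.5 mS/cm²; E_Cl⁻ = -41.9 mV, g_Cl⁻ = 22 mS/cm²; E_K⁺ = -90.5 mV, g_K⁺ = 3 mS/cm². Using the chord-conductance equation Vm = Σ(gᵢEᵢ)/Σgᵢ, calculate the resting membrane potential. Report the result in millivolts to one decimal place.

Σ gᵢEᵢ = 1.5·(48.2) + 22·(-41.9) + 3·(-90.5) = -1121.00
Σ gᵢ = 1.5 + 22 + 3 = 26.5
Vm = -1121.00 / 26.5 = -42.30 mV

-42.3 mV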